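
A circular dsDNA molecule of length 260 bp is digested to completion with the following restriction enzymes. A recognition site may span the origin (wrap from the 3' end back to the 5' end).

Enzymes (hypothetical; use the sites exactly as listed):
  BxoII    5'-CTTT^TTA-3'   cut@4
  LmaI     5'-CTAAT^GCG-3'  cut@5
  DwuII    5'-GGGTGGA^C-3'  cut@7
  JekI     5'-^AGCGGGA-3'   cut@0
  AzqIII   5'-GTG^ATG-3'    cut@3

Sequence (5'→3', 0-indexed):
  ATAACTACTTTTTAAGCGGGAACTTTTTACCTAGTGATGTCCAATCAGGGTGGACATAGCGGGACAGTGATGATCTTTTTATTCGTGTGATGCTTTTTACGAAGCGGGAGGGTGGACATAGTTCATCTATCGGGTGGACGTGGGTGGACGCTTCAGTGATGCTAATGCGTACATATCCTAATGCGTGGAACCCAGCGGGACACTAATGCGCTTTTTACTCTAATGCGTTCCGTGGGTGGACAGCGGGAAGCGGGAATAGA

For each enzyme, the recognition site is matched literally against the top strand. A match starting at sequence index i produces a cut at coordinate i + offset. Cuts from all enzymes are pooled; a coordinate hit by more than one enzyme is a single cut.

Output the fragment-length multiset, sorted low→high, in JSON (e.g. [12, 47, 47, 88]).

Site scan:
  BxoII CTTTTTA/4: at [7, 22, 74, 92, 210] ⇒ [11, 26, 78, 96, 214]
  LmaI CTAATGCG/5: at [161, 177, 202, 219] ⇒ [166, 182, 207, 224]
  DwuII GGGTGGAC/7: at [47, 109, 131, 141, 233] ⇒ [54, 116, 138, 148, 240]
  JekI AGCGGGA/0: at [14, 57, 102, 193, 241, 248] ⇒ [14, 57, 102, 193, 241, 248]
  AzqIII GTGATG/3: at [33, 66, 86, 155] ⇒ [36, 69, 89, 158]

All cut coordinates (distinct, sorted): [11, 14, 26, 36, 54, 57, 69, 78, 89, 96, 102, 116, 138, 148, 158, 166, 182, 193, 207, 214, 224, 240, 241, 248]

Fragments:
  11→14: 3 bp
  14→26: 12 bp
  26→36: 10 bp
  36→54: 18 bp
  54→57: 3 bp
  57→69: 12 bp
  69→78: 9 bp
  78→89: 11 bp
  89→96: 7 bp
  96→102: 6 bp
  102→116: 14 bp
  116→138: 22 bp
  138→148: 10 bp
  148→158: 10 bp
  158→166: 8 bp
  166→182: 16 bp
  182→193: 11 bp
  193→207: 14 bp
  207→214: 7 bp
  214→224: 10 bp
  224→240: 16 bp
  240→241: 1 bp
  241→248: 7 bp
  248→11 (wrap): 260-248+11 = 23 bp

[1,3,3,6,7,7,7,8,9,10,10,10,10,11,11,12,12,14,14,16,16,18,22,23]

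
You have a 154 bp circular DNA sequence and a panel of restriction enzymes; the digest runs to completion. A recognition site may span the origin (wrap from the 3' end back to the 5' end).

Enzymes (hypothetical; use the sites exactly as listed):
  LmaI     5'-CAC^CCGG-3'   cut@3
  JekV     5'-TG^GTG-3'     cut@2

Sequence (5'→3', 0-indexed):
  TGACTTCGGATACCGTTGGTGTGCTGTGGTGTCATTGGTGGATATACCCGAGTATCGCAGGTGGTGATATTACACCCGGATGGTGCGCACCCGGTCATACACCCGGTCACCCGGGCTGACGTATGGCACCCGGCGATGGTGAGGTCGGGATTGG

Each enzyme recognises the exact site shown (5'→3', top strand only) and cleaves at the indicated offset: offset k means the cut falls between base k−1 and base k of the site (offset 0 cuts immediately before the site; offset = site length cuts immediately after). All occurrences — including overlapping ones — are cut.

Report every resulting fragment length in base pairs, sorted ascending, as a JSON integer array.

[7,8,8,9,9,10,12,12,15,19,19,26]

Site scan:
  LmaI (CACCCGG, off=3): starts [72, 87, 99, 107, 126] → cuts [75, 90, 102, 110, 129]
  JekV (TGGTG, off=2): starts [16, 26, 35, 61, 80, 136, 151] → cuts [18, 28, 37, 63, 82, 138, 153]

Pooled cuts: [18, 28, 37, 63, 75, 82, 90, 102, 110, 129, 138, 153]

Fragments:
  18→28: 10 bp
  28→37: 9 bp
  37→63: 26 bp
  63→75: 12 bp
  75→82: 7 bp
  82→90: 8 bp
  90→102: 12 bp
  102→110: 8 bp
  110→129: 19 bp
  129→138: 9 bp
  138→153: 15 bp
  153→18 (wrap): 154-153+18 = 19 bp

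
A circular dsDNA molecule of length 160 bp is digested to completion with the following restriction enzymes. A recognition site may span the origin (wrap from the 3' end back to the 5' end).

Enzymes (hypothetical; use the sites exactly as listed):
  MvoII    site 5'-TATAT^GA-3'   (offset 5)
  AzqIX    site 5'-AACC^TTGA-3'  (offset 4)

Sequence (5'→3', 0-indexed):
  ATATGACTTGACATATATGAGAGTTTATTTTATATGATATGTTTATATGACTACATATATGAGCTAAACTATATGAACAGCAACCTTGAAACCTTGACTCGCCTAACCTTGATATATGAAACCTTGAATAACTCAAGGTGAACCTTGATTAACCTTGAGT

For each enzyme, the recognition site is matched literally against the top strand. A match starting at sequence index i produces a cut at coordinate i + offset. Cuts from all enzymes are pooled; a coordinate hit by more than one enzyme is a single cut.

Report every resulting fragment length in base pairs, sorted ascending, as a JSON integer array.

Site scan:
  MvoII (TATATGA, off=5): starts [13, 30, 43, 55, 69, 112, 159] → cuts [4, 18, 35, 48, 60, 74, 117]
  AzqIX (AACCTTGA, off=4): starts [81, 89, 104, 119, 140, 150] → cuts [85, 93, 108, 123, 144, 154]

Pooled cuts: [4, 18, 35, 48, 60, 74, 85, 93, 108, 117, 123, 144, 154]

Fragment lengths:
  4→18: 14 bp
  18→35: 17 bp
  35→48: 13 bp
  48→60: 12 bp
  60→74: 14 bp
  74→85: 11 bp
  85→93: 8 bp
  93→108: 15 bp
  108→117: 9 bp
  117→123: 6 bp
  123→144: 21 bp
  144→154: 10 bp
  154→4 (wrap): 160-154+4 = 10 bp

[6,8,9,10,10,11,12,13,14,14,15,17,21]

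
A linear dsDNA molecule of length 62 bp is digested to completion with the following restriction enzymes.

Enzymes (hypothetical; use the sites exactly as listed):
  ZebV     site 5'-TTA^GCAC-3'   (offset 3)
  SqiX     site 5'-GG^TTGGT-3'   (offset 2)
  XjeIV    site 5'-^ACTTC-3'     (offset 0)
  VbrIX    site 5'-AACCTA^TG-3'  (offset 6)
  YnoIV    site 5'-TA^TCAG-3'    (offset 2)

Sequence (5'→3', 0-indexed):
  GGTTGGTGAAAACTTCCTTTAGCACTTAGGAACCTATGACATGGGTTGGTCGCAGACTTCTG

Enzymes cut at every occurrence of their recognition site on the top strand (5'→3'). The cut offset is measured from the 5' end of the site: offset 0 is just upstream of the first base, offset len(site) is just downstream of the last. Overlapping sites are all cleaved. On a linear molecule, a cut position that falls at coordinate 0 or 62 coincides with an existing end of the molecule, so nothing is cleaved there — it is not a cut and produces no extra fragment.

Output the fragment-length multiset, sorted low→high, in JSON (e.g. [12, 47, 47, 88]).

Scan for sites:
  ZebV (TTAGCAC, off=3): starts [18] → cuts [21]
  SqiX (GGTTGGT, off=2): starts [0, 43] → cuts [2, 45]
  XjeIV (ACTTC, off=0): starts [11, 55] → cuts [11, 55]
  VbrIX (AACCTATG, off=6): starts [30] → cuts [36]
  YnoIV (TATCAG, off=2): no sites

All cut coordinates (distinct, sorted): [2, 11, 21, 36, 45, 55]

Fragment lengths:
  [0,2): 2 bp
  [2,11): 9 bp
  [11,21): 10 bp
  [21,36): 15 bp
  [36,45): 9 bp
  [45,55): 10 bp
  [55,62): 7 bp

[2,7,9,9,10,10,15]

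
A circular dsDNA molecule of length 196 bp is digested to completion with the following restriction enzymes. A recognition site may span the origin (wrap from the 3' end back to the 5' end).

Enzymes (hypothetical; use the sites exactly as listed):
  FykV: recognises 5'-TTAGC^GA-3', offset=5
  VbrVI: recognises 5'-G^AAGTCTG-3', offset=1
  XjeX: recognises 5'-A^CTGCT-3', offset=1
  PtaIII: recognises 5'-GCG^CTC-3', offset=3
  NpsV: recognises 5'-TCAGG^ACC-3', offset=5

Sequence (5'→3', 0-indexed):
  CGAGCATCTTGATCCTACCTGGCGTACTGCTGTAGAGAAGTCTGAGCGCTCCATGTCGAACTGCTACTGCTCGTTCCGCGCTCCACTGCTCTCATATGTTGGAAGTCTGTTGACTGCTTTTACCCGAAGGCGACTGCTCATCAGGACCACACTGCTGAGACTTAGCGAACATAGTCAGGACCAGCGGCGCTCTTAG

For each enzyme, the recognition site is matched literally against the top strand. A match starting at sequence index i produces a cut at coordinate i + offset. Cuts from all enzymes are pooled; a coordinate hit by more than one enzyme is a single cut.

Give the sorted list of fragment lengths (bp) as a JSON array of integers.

[5,6,6,8,10,11,11,11,12,12,13,14,15,17,20,25]

Scan for sites:
  FykV (TTAGCGA, off=5): starts [161, 192] → cuts [1, 166]
  VbrVI (GAAGTCTG, off=1): starts [36, 101] → cuts [37, 102]
  XjeX (ACTGCT, off=1): starts [25, 59, 65, 84, 112, 132, 150] → cuts [26, 60, 66, 85, 113, 133, 151]
  PtaIII (GCGCTC, off=3): starts [45, 77, 186] → cuts [48, 80, 189]
  NpsV (TCAGGACC, off=5): starts [140, 174] → cuts [145, 179]

All cut coordinates (distinct, sorted): [1, 26, 37, 48, 60, 66, 80, 85, 102, 113, 133, 145, 151, 166, 179, 189]

Fragment lengths:
  1→26: 25 bp
  26→37: 11 bp
  37→48: 11 bp
  48→60: 12 bp
  60→66: 6 bp
  66→80: 14 bp
  80→85: 5 bp
  85→102: 17 bp
  102→113: 11 bp
  113→133: 20 bp
  133→145: 12 bp
  145→151: 6 bp
  151→166: 15 bp
  166→179: 13 bp
  179→189: 10 bp
  189→1 (wrap): 196-189+1 = 8 bp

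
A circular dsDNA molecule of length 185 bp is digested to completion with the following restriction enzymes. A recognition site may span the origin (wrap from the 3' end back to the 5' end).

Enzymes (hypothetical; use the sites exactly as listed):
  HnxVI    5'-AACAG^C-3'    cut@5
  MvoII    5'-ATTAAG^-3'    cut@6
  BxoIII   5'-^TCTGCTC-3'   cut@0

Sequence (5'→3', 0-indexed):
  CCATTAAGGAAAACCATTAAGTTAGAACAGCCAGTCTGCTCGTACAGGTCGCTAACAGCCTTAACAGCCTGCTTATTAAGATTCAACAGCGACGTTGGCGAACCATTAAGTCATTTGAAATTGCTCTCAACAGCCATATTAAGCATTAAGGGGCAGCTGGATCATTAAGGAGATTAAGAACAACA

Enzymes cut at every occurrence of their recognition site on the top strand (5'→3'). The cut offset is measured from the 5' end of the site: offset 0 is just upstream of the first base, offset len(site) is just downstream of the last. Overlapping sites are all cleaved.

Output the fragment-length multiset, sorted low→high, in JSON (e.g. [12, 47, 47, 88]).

Scan for sites:
  HnxVI (AACAGC, off=5): starts [25, 53, 62, 84, 128] → cuts [30, 58, 67, 89, 133]
  MvoII (ATTAAG, off=6): starts [2, 15, 74, 104, 137, 144, 163, 172] → cuts [8, 21, 80, 110, 143, 150, 169, 178]
  BxoIII (TCTGCTC, off=0): starts [34] → cuts [34]

All cut coordinates (distinct, sorted): [8, 21, 30, 34, 58, 67, 80, 89, 110, 133, 143, 150, 169, 178]

Fragment lengths:
  8→21: 13 bp
  21→30: 9 bp
  30→34: 4 bp
  34→58: 24 bp
  58→67: 9 bp
  67→80: 13 bp
  80→89: 9 bp
  89→110: 21 bp
  110→133: 23 bp
  133→143: 10 bp
  143→150: 7 bp
  150→169: 19 bp
  169→178: 9 bp
  178→8 (wrap): 185-178+8 = 15 bp

[4,7,9,9,9,9,10,13,13,15,19,21,23,24]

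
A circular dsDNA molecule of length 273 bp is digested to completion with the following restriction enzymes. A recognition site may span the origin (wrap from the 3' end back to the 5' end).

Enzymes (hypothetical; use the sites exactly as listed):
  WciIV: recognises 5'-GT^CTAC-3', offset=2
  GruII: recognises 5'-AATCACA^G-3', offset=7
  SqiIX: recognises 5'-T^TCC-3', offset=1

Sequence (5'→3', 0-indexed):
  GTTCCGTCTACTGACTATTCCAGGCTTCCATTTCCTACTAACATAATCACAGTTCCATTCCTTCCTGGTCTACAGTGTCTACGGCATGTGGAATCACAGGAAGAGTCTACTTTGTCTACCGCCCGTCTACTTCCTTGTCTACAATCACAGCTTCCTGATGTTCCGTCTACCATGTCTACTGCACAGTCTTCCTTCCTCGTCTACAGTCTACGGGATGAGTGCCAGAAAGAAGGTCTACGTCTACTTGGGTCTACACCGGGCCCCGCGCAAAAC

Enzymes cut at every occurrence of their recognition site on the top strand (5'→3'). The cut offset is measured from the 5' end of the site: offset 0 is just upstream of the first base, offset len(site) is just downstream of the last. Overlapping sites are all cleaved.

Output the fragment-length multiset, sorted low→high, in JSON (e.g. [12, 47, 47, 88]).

[2,3,4,4,5,5,5,5,6,6,7,7,7,7,8,8,9,9,9,9,10,11,11,11,14,19,20,25,27]

Site scan:
  WciIV (GTCTAC, off=2): starts [5, 67, 76, 104, 113, 124, 136, 164, 173, 198, 205, 232, 238, 248] → cuts [7, 69, 78, 106, 115, 126, 138, 166, 175, 200, 207, 234, 240, 250]
  GruII (AATCACAG, off=7): starts [44, 91, 142] → cuts [51, 98, 149]
  SqiIX (TTCC, off=1): starts [1, 17, 25, 31, 52, 57, 61, 130, 151, 160, 188, 192] → cuts [2, 18, 26, 32, 53, 58, 62, 131, 152, 161, 189, 193]

Pooled cuts: [2, 7, 18, 26, 32, 51, 53, 58, 62, 69, 78, 98, 106, 115, 126, 131, 138, 149, 152, 161, 166, 175, 189, 193, 200, 207, 234, 240, 250]

Fragment lengths:
  2→7: 5 bp
  7→18: 11 bp
  18→26: 8 bp
  26→32: 6 bp
  32→51: 19 bp
  51→53: 2 bp
  53→58: 5 bp
  58→62: 4 bp
  62→69: 7 bp
  69→78: 9 bp
  78→98: 20 bp
  98→106: 8 bp
  106→115: 9 bp
  115→126: 11 bp
  126→131: 5 bp
  131→138: 7 bp
  138→149: 11 bp
  149→152: 3 bp
  152→161: 9 bp
  161→166: 5 bp
  166→175: 9 bp
  175→189: 14 bp
  189→193: 4 bp
  193→200: 7 bp
  200→207: 7 bp
  207→234: 27 bp
  234→240: 6 bp
  240→250: 10 bp
  250→2 (wrap): 273-250+2 = 25 bp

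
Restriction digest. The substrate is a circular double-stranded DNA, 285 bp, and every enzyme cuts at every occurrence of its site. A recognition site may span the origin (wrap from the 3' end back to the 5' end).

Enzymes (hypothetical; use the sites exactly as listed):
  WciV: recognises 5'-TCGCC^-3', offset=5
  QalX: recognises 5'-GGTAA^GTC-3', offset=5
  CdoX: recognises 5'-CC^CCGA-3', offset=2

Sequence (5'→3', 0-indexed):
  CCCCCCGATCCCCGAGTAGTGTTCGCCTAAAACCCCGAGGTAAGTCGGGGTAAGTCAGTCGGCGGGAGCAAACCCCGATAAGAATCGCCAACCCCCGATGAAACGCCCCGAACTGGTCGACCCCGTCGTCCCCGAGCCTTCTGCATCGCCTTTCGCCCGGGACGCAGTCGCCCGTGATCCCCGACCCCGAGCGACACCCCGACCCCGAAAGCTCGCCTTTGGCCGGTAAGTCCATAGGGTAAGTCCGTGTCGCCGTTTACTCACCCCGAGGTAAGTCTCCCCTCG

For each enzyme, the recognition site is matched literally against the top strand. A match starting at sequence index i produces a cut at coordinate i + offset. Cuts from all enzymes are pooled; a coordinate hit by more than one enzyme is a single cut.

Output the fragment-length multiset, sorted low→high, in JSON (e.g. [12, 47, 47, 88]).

Scan for sites:
  WciV (TCGCC, off=5): starts [22, 84, 145, 152, 167, 212, 249, 282] → cuts [2, 27, 89, 150, 157, 172, 217, 254]
  QalX (GGTAAGTC, off=5): starts [38, 48, 224, 237, 269] → cuts [43, 53, 229, 242, 274]
  CdoX (CCCCGA, off=2): starts [2, 9, 32, 72, 92, 105, 129, 178, 184, 196, 202, 263] → cuts [4, 11, 34, 74, 94, 107, 131, 180, 186, 198, 204, 265]

Pooled cuts: [2, 4, 11, 27, 34, 43, 53, 74, 89, 94, 107, 131, 150, 157, 172, 180, 186, 198, 204, 217, 229, 242, 254, 265, 274]

Fragments:
  2→4: 2 bp
  4→11: 7 bp
  11→27: 16 bp
  27→34: 7 bp
  34→43: 9 bp
  43→53: 10 bp
  53→74: 21 bp
  74→89: 15 bp
  89→94: 5 bp
  94→107: 13 bp
  107→131: 24 bp
  131→150: 19 bp
  150→157: 7 bp
  157→172: 15 bp
  172→180: 8 bp
  180→186: 6 bp
  186→198: 12 bp
  198→204: 6 bp
  204→217: 13 bp
  217→229: 12 bp
  229→242: 13 bp
  242→254: 12 bp
  254→265: 11 bp
  265→274: 9 bp
  274→2 (wrap): 285-274+2 = 13 bp

[2,5,6,6,7,7,7,8,9,9,10,11,12,12,12,13,13,13,13,15,15,16,19,21,24]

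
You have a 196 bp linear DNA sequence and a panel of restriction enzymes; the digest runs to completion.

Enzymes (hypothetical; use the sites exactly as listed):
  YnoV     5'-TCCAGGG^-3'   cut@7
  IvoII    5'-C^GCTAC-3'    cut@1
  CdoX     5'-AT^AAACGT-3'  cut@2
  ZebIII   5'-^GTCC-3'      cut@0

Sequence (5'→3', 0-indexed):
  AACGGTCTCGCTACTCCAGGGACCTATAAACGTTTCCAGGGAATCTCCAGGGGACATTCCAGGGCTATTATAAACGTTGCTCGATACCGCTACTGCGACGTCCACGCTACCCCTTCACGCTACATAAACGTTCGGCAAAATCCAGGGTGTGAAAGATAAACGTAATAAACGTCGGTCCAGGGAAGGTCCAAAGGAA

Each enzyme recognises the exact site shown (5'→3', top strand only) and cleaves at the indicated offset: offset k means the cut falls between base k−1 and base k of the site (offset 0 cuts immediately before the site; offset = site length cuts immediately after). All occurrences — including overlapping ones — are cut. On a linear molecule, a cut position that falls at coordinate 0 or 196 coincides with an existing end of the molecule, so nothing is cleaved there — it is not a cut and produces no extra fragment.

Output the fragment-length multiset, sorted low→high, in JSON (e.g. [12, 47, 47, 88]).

Site scan:
  YnoV (TCCAGGG, off=7): starts [14, 34, 45, 57, 140, 175] → cuts [21, 41, 52, 64, 147, 182]
  IvoII (CGCTAC, off=1): starts [8, 87, 104, 117] → cuts [9, 88, 105, 118]
  CdoX (ATAAACGT, off=2): starts [25, 69, 123, 155, 164] → cuts [27, 71, 125, 157, 166]
  ZebIII (GTCC, off=0): starts [99, 174, 185] → cuts [99, 174, 185]

All cut coordinates (distinct, sorted): [9, 21, 27, 41, 52, 64, 71, 88, 99, 105, 118, 125, 147, 157, 166, 174, 182, 185]

Fragment lengths:
  [0,9): 9 bp
  [9,21): 12 bp
  [21,27): 6 bp
  [27,41): 14 bp
  [41,52): 11 bp
  [52,64): 12 bp
  [64,71): 7 bp
  [71,88): 17 bp
  [88,99): 11 bp
  [99,105): 6 bp
  [105,118): 13 bp
  [118,125): 7 bp
  [125,147): 22 bp
  [147,157): 10 bp
  [157,166): 9 bp
  [166,174): 8 bp
  [174,182): 8 bp
  [182,185): 3 bp
  [185,196): 11 bp

[3,6,6,7,7,8,8,9,9,10,11,11,11,12,12,13,14,17,22]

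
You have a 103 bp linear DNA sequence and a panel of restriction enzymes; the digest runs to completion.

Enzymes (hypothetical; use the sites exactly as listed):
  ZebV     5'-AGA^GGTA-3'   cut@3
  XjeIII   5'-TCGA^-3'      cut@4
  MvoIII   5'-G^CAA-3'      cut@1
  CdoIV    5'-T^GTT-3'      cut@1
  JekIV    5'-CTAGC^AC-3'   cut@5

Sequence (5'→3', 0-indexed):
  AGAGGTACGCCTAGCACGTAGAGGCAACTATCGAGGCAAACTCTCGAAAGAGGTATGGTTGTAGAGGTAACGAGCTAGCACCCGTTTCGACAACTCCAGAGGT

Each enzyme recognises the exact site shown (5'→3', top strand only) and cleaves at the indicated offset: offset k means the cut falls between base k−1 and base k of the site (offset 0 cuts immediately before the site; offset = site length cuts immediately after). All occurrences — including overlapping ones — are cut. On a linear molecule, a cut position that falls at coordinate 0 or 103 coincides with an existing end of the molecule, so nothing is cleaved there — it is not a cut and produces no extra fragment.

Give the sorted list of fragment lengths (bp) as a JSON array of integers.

[2,3,4,9,10,11,11,12,13,14,14]

Per-enzyme occurrences:
  ZebV AGAGGTA/3: at [0, 48, 62] ⇒ [3, 51, 65]
  XjeIII TCGA/4: at [30, 43, 86] ⇒ [34, 47, 90]
  MvoIII GCAA/1: at [23, 35] ⇒ [24, 36]
  CdoIV (TGTT, off=1): no sites
  JekIV CTAGCAC/5: at [10, 74] ⇒ [15, 79]

Pooled cuts: [3, 15, 24, 34, 36, 47, 51, 65, 79, 90]

Fragment lengths:
  [0,3): 3 bp
  [3,15): 12 bp
  [15,24): 9 bp
  [24,34): 10 bp
  [34,36): 2 bp
  [36,47): 11 bp
  [47,51): 4 bp
  [51,65): 14 bp
  [65,79): 14 bp
  [79,90): 11 bp
  [90,103): 13 bp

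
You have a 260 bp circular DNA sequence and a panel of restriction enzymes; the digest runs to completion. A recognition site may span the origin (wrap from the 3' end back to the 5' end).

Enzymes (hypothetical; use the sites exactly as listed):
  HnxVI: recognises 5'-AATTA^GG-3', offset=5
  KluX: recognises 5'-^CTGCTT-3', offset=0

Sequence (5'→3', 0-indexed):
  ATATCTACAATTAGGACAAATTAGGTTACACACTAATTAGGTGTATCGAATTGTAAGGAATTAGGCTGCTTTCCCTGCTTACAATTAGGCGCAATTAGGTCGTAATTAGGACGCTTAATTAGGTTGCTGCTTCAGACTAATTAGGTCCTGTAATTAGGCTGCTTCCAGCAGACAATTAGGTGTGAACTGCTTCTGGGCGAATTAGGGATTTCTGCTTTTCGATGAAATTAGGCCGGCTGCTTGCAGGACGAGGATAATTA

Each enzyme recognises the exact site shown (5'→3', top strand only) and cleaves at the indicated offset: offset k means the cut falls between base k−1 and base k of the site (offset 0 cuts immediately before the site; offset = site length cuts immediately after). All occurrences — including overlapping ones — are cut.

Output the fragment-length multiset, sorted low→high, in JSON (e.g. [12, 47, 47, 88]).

Scan for sites:
  HnxVI AATTAGG/5: at [8, 18, 34, 58, 82, 92, 103, 116, 138, 151, 173, 199, 225] ⇒ [13, 23, 39, 63, 87, 97, 108, 121, 143, 156, 178, 204, 230]
  KluX CTGCTT/0: at [65, 74, 126, 158, 186, 211, 236] ⇒ [65, 74, 126, 158, 186, 211, 236]

All cut coordinates (distinct, sorted): [13, 23, 39, 63, 65, 74, 87, 97, 108, 121, 126, 143, 156, 158, 178, 186, 204, 211, 230, 236]

Fragment lengths:
  13→23: 10 bp
  23→39: 16 bp
  39→63: 24 bp
  63→65: 2 bp
  65→74: 9 bp
  74→87: 13 bp
  87→97: 10 bp
  97→108: 11 bp
  108→121: 13 bp
  121→126: 5 bp
  126→143: 17 bp
  143→156: 13 bp
  156→158: 2 bp
  158→178: 20 bp
  178→186: 8 bp
  186→204: 18 bp
  204→211: 7 bp
  211→230: 19 bp
  230→236: 6 bp
  236→13 (wrap): 260-236+13 = 37 bp

[2,2,5,6,7,8,9,10,10,11,13,13,13,16,17,18,19,20,24,37]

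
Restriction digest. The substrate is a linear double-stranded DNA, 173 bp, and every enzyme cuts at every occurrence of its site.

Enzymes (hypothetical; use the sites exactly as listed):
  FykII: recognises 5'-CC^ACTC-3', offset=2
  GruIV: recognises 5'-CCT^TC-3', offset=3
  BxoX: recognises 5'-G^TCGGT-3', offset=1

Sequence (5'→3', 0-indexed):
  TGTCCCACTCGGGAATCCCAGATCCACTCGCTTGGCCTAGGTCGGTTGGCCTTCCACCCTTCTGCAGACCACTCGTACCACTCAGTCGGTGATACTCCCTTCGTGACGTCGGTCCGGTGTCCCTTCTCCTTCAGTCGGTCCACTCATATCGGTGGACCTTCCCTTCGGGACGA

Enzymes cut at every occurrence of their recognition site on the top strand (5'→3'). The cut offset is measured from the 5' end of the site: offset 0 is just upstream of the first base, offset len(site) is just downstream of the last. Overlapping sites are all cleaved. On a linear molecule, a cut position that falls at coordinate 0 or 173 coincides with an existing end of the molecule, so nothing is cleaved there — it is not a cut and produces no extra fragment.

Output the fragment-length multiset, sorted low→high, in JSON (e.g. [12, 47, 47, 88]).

Per-enzyme occurrences:
  FykII CCACTC/2: at [4, 23, 68, 77, 139] ⇒ [6, 25, 70, 79, 141]
  GruIV CCTTC/3: at [49, 57, 97, 121, 127, 156, 161] ⇒ [52, 60, 100, 124, 130, 159, 164]
  BxoX GTCGGT/1: at [40, 84, 107, 133] ⇒ [41, 85, 108, 134]

Pooled cuts: [6, 25, 41, 52, 60, 70, 79, 85, 100, 108, 124, 130, 134, 141, 159, 164]

Fragment lengths:
  [0,6): 6 bp
  [6,25): 19 bp
  [25,41): 16 bp
  [41,52): 11 bp
  [52,60): 8 bp
  [60,70): 10 bp
  [70,79): 9 bp
  [79,85): 6 bp
  [85,100): 15 bp
  [100,108): 8 bp
  [108,124): 16 bp
  [124,130): 6 bp
  [130,134): 4 bp
  [134,141): 7 bp
  [141,159): 18 bp
  [159,164): 5 bp
  [164,173): 9 bp

[4,5,6,6,6,7,8,8,9,9,10,11,15,16,16,18,19]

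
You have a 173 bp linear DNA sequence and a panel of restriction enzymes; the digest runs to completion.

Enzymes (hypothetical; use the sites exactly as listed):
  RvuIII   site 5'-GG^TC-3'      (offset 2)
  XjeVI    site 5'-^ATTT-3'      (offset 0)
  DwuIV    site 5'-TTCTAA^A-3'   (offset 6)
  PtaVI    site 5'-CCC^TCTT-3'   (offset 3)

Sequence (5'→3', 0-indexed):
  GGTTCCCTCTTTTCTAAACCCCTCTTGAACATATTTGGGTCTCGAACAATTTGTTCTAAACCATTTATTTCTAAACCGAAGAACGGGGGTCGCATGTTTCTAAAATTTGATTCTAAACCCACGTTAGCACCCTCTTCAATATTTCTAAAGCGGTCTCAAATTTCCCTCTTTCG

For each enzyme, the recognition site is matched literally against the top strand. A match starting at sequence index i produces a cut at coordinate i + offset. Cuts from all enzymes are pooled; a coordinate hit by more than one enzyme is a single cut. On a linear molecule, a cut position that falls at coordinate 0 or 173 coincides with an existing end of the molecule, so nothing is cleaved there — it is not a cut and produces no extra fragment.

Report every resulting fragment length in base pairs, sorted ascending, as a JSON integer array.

Site scan:
  RvuIII GGTC/2: at [37, 87, 151] ⇒ [39, 89, 153]
  XjeVI ATTT/0: at [32, 48, 62, 66, 104, 140, 159] ⇒ [32, 48, 62, 66, 104, 140, 159]
  DwuIV TTCTAAA/6: at [11, 53, 68, 97, 110, 142] ⇒ [17, 59, 74, 103, 116, 148]
  PtaVI CCCTCTT/3: at [4, 19, 129, 163] ⇒ [7, 22, 132, 166]

Pooled cuts: [7, 17, 22, 32, 39, 48, 59, 62, 66, 74, 89, 103, 104, 116, 132, 140, 148, 153, 159, 166]

Fragments:
  [0,7): 7 bp
  [7,17): 10 bp
  [17,22): 5 bp
  [22,32): 10 bp
  [32,39): 7 bp
  [39,48): 9 bp
  [48,59): 11 bp
  [59,62): 3 bp
  [62,66): 4 bp
  [66,74): 8 bp
  [74,89): 15 bp
  [89,103): 14 bp
  [103,104): 1 bp
  [104,116): 12 bp
  [116,132): 16 bp
  [132,140): 8 bp
  [140,148): 8 bp
  [148,153): 5 bp
  [153,159): 6 bp
  [159,166): 7 bp
  [166,173): 7 bp

[1,3,4,5,5,6,7,7,7,7,8,8,8,9,10,10,11,12,14,15,16]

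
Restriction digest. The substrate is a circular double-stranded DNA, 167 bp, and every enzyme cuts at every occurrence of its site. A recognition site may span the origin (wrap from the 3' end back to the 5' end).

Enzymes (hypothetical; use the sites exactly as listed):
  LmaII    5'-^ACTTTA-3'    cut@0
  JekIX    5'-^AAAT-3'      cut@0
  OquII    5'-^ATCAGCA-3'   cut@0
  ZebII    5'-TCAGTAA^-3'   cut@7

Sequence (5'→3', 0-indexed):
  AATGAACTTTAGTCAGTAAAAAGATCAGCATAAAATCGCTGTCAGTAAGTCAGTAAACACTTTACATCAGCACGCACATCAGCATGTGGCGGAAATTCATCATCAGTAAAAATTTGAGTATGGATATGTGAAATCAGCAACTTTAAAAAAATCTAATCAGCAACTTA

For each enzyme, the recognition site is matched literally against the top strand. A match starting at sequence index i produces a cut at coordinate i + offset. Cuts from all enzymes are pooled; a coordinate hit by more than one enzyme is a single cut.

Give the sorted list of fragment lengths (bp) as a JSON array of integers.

[2,2,4,6,7,7,7,8,9,9,11,12,14,15,16,17,21]

Per-enzyme occurrences:
  LmaII (ACTTTA, off=0): starts [5, 58, 139] → cuts [5, 58, 139]
  JekIX (AAAT, off=0): starts [32, 92, 109, 130, 148, 166] → cuts [32, 92, 109, 130, 148, 166]
  OquII (ATCAGCA, off=0): starts [23, 65, 77, 132, 155] → cuts [23, 65, 77, 132, 155]
  ZebII (TCAGTAA, off=7): starts [12, 41, 49, 102] → cuts [19, 48, 56, 109]

All cut coordinates (distinct, sorted): [5, 19, 23, 32, 48, 56, 58, 65, 77, 92, 109, 130, 132, 139, 148, 155, 166]

Fragments:
  5→19: 14 bp
  19→23: 4 bp
  23→32: 9 bp
  32→48: 16 bp
  48→56: 8 bp
  56→58: 2 bp
  58→65: 7 bp
  65→77: 12 bp
  77→92: 15 bp
  92→109: 17 bp
  109→130: 21 bp
  130→132: 2 bp
  132→139: 7 bp
  139→148: 9 bp
  148→155: 7 bp
  155→166: 11 bp
  166→5 (wrap): 167-166+5 = 6 bp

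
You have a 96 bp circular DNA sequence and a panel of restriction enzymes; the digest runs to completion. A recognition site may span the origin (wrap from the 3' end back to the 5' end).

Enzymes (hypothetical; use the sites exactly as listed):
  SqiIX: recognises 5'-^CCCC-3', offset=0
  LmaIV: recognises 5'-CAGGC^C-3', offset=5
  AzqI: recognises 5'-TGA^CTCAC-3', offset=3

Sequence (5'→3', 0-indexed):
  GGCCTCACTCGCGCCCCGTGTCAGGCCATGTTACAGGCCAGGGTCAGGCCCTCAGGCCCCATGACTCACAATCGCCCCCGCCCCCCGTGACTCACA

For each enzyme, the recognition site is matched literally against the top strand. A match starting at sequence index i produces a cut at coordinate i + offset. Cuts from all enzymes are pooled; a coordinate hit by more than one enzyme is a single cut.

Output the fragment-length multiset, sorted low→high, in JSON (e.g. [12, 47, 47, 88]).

Site scan:
  SqiIX CCCC/0: at [13, 56, 74, 75, 80, 81, 82] ⇒ [13, 56, 74, 75, 80, 81, 82]
  LmaIV CAGGCC/5: at [21, 33, 44, 52, 94] ⇒ [3, 26, 38, 49, 57]
  AzqI TGACTCAC/3: at [61, 87] ⇒ [64, 90]

Pooled cuts: [3, 13, 26, 38, 49, 56, 57, 64, 74, 75, 80, 81, 82, 90]

Fragment lengths:
  3→13: 10 bp
  13→26: 13 bp
  26→38: 12 bp
  38→49: 11 bp
  49→56: 7 bp
  56→57: 1 bp
  57→64: 7 bp
  64→74: 10 bp
  74→75: 1 bp
  75→80: 5 bp
  80→81: 1 bp
  81→82: 1 bp
  82→90: 8 bp
  90→3 (wrap): 96-90+3 = 9 bp

[1,1,1,1,5,7,7,8,9,10,10,11,12,13]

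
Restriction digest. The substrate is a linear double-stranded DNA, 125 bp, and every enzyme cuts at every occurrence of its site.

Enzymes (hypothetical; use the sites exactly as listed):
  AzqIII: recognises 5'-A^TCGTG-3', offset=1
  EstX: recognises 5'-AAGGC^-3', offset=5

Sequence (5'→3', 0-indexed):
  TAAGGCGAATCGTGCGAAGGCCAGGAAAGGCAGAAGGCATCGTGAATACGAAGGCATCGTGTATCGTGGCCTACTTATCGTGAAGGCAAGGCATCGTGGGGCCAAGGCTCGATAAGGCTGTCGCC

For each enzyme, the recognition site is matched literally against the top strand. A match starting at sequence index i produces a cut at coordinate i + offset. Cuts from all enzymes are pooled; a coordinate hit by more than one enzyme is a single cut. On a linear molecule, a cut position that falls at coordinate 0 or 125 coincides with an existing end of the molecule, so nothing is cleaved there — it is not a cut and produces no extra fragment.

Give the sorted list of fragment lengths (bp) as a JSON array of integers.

Scan for sites:
  AzqIII (ATCGTG, off=1): starts [8, 38, 55, 62, 76, 92] → cuts [9, 39, 56, 63, 77, 93]
  EstX (AAGGC, off=5): starts [1, 16, 26, 33, 50, 82, 87, 103, 113] → cuts [6, 21, 31, 38, 55, 87, 92, 108, 118]

All cut coordinates (distinct, sorted): [6, 9, 21, 31, 38, 39, 55, 56, 63, 77, 87, 92, 93, 108, 118]

Fragment lengths:
  [0,6): 6 bp
  [6,9): 3 bp
  [9,21): 12 bp
  [21,31): 10 bp
  [31,38): 7 bp
  [38,39): 1 bp
  [39,55): 16 bp
  [55,56): 1 bp
  [56,63): 7 bp
  [63,77): 14 bp
  [77,87): 10 bp
  [87,92): 5 bp
  [92,93): 1 bp
  [93,108): 15 bp
  [108,118): 10 bp
  [118,125): 7 bp

[1,1,1,3,5,6,7,7,7,10,10,10,12,14,15,16]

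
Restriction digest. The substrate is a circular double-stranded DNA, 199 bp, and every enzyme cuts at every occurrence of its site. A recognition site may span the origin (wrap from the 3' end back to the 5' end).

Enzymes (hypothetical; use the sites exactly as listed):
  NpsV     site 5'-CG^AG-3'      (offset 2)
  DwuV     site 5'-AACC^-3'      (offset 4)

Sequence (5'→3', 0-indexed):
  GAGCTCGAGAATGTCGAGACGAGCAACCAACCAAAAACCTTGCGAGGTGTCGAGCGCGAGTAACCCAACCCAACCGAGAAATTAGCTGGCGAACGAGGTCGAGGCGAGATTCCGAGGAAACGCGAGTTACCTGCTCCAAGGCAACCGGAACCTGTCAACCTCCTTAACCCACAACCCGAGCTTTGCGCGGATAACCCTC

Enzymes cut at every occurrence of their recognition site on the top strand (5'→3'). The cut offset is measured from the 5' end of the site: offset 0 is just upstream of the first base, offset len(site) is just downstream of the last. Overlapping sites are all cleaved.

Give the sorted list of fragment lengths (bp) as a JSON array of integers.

Site scan:
  NpsV (CGAG, off=2): starts [5, 14, 19, 42, 50, 56, 74, 93, 99, 104, 112, 122, 176, 198] → cuts [1, 7, 16, 21, 44, 52, 58, 76, 95, 101, 106, 114, 124, 178]
  DwuV (AACC, off=4): starts [24, 28, 35, 61, 66, 71, 142, 148, 156, 165, 172, 192] → cuts [28, 32, 39, 65, 70, 75, 146, 152, 160, 169, 176, 196]

All cut coordinates (distinct, sorted): [1, 7, 16, 21, 28, 32, 39, 44, 52, 58, 65, 70, 75, 76, 95, 101, 106, 114, 124, 146, 152, 160, 169, 176, 178, 196]

Fragments:
  1→7: 6 bp
  7→16: 9 bp
  16→21: 5 bp
  21→28: 7 bp
  28→32: 4 bp
  32→39: 7 bp
  39→44: 5 bp
  44→52: 8 bp
  52→58: 6 bp
  58→65: 7 bp
  65→70: 5 bp
  70→75: 5 bp
  75→76: 1 bp
  76→95: 19 bp
  95→101: 6 bp
  101→106: 5 bp
  106→114: 8 bp
  114→124: 10 bp
  124→146: 22 bp
  146→152: 6 bp
  152→160: 8 bp
  160→169: 9 bp
  169→176: 7 bp
  176→178: 2 bp
  178→196: 18 bp
  196→1 (wrap): 199-196+1 = 4 bp

[1,2,4,4,5,5,5,5,5,6,6,6,6,7,7,7,7,8,8,8,9,9,10,18,19,22]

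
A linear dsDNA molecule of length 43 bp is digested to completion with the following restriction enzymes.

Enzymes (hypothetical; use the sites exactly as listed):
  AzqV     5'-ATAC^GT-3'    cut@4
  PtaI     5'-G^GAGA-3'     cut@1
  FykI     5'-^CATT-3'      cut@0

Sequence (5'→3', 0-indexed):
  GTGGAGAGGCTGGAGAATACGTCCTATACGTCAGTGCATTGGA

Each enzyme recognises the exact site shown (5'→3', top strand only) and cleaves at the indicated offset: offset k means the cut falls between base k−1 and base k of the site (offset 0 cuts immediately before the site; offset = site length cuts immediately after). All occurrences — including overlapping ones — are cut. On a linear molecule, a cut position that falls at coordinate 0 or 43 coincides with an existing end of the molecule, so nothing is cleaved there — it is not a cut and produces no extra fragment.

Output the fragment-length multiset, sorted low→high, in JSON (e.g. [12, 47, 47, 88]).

[3,7,7,8,9,9]

Site scan:
  AzqV (ATACGT, off=4): starts [16, 25] → cuts [20, 29]
  PtaI (GGAGA, off=1): starts [2, 11] → cuts [3, 12]
  FykI (CATT, off=0): starts [36] → cuts [36]

All cut coordinates (distinct, sorted): [3, 12, 20, 29, 36]

Fragments:
  [0,3): 3 bp
  [3,12): 9 bp
  [12,20): 8 bp
  [20,29): 9 bp
  [29,36): 7 bp
  [36,43): 7 bp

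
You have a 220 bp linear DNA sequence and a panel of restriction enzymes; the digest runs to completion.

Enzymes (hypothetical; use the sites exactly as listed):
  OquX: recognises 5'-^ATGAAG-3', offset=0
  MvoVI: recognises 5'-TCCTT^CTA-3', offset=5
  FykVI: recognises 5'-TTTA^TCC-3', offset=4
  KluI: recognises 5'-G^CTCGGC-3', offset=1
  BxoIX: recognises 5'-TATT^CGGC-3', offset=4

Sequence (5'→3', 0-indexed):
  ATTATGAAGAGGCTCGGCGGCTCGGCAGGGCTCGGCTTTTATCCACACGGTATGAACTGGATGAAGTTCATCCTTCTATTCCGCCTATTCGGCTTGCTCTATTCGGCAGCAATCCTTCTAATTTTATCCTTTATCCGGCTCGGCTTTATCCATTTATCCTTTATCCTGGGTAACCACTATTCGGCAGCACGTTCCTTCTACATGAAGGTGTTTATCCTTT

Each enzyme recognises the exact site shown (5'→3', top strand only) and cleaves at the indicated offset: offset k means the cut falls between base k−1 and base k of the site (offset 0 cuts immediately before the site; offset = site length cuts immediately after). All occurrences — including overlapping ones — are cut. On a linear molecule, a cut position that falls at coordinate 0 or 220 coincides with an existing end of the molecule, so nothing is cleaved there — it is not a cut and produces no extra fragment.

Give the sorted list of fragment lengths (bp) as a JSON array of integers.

Site scan:
  OquX (ATGAAG, off=0): starts [3, 60, 201] → cuts [3, 60, 201]
  MvoVI (TCCTTCTA, off=5): starts [70, 112, 192] → cuts [75, 117, 197]
  FykVI (TTTATCC, off=4): starts [37, 122, 129, 144, 152, 159, 210] → cuts [41, 126, 133, 148, 156, 163, 214]
  KluI (GCTCGGC, off=1): starts [11, 19, 29, 137] → cuts [12, 20, 30, 138]
  BxoIX (TATTCGGC, off=4): starts [85, 99, 177] → cuts [89, 103, 181]

All cut coordinates (distinct, sorted): [3, 12, 20, 30, 41, 60, 75, 89, 103, 117, 126, 133, 138, 148, 156, 163, 181, 197, 201, 214]

Fragments:
  [0,3): 3 bp
  [3,12): 9 bp
  [12,20): 8 bp
  [20,30): 10 bp
  [30,41): 11 bp
  [41,60): 19 bp
  [60,75): 15 bp
  [75,89): 14 bp
  [89,103): 14 bp
  [103,117): 14 bp
  [117,126): 9 bp
  [126,133): 7 bp
  [133,138): 5 bp
  [138,148): 10 bp
  [148,156): 8 bp
  [156,163): 7 bp
  [163,181): 18 bp
  [181,197): 16 bp
  [197,201): 4 bp
  [201,214): 13 bp
  [214,220): 6 bp

[3,4,5,6,7,7,8,8,9,9,10,10,11,13,14,14,14,15,16,18,19]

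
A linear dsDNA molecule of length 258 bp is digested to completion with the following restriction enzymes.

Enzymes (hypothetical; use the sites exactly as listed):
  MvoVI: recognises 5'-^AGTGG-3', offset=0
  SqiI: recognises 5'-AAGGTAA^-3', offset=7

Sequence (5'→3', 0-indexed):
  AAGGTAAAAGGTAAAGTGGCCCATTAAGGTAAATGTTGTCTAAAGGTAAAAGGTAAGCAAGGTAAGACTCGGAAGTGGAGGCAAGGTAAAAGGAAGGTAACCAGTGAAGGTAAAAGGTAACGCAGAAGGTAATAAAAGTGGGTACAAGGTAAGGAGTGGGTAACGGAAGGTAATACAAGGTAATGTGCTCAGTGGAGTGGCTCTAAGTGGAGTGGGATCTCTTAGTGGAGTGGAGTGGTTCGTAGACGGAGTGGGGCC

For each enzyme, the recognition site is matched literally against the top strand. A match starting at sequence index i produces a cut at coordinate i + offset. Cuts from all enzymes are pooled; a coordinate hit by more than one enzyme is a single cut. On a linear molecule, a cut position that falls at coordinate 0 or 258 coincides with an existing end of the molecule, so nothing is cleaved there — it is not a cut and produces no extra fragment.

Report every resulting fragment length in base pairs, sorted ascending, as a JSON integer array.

Per-enzyme occurrences:
  MvoVI AGTGG/0: at [14, 73, 136, 154, 190, 195, 205, 210, 223, 228, 233, 249] ⇒ [14, 73, 136, 154, 190, 195, 205, 210, 223, 228, 233, 249]
  SqiI AAGGTAA/7: at [0, 7, 25, 42, 49, 58, 82, 93, 106, 113, 125, 145, 166, 176] ⇒ [7, 14, 32, 49, 56, 65, 89, 100, 113, 120, 132, 152, 173, 183]

All cut coordinates (distinct, sorted): [7, 14, 32, 49, 56, 65, 73, 89, 100, 113, 120, 132, 136, 152, 154, 173, 183, 190, 195, 205, 210, 223, 228, 233, 249]

Fragments:
  [0,7): 7 bp
  [7,14): 7 bp
  [14,32): 18 bp
  [32,49): 17 bp
  [49,56): 7 bp
  [56,65): 9 bp
  [65,73): 8 bp
  [73,89): 16 bp
  [89,100): 11 bp
  [100,113): 13 bp
  [113,120): 7 bp
  [120,132): 12 bp
  [132,136): 4 bp
  [136,152): 16 bp
  [152,154): 2 bp
  [154,173): 19 bp
  [173,183): 10 bp
  [183,190): 7 bp
  [190,195): 5 bp
  [195,205): 10 bp
  [205,210): 5 bp
  [210,223): 13 bp
  [223,228): 5 bp
  [228,233): 5 bp
  [233,249): 16 bp
  [249,258): 9 bp

[2,4,5,5,5,5,7,7,7,7,7,8,9,9,10,10,11,12,13,13,16,16,16,17,18,19]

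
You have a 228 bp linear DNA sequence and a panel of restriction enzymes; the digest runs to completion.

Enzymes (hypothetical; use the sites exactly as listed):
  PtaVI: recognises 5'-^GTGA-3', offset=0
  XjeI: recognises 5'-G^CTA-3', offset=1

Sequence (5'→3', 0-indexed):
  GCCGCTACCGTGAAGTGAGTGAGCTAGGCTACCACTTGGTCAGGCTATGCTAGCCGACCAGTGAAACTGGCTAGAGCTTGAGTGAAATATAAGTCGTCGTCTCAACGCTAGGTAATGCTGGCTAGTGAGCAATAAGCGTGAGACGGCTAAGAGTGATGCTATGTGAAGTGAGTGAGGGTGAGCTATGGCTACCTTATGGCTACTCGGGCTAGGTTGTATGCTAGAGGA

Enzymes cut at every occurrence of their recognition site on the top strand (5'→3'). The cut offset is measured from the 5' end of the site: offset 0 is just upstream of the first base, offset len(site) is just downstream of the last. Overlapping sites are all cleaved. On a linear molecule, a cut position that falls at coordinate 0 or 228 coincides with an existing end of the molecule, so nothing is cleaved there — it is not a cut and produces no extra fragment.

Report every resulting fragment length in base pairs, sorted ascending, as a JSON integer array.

[3,4,4,4,4,5,5,5,5,5,5,5,6,6,6,6,8,9,9,10,11,11,11,12,13,14,16,26]

Per-enzyme occurrences:
  PtaVI GTGA/0: at [9, 14, 18, 60, 81, 124, 137, 152, 162, 167, 171, 177] ⇒ [9, 14, 18, 60, 81, 124, 137, 152, 162, 167, 171, 177]
  XjeI GCTA/1: at [3, 22, 27, 43, 48, 69, 106, 120, 145, 157, 181, 187, 198, 207, 219] ⇒ [4, 23, 28, 44, 49, 70, 107, 121, 146, 158, 182, 188, 199, 208, 220]

All cut coordinates (distinct, sorted): [4, 9, 14, 18, 23, 28, 44, 49, 60, 70, 81, 107, 121, 124, 137, 146, 152, 158, 162, 167, 171, 177, 182, 188, 199, 208, 220]

Fragments:
  [0,4): 4 bp
  [4,9): 5 bp
  [9,14): 5 bp
  [14,18): 4 bp
  [18,23): 5 bp
  [23,28): 5 bp
  [28,44): 16 bp
  [44,49): 5 bp
  [49,60): 11 bp
  [60,70): 10 bp
  [70,81): 11 bp
  [81,107): 26 bp
  [107,121): 14 bp
  [121,124): 3 bp
  [124,137): 13 bp
  [137,146): 9 bp
  [146,152): 6 bp
  [152,158): 6 bp
  [158,162): 4 bp
  [162,167): 5 bp
  [167,171): 4 bp
  [171,177): 6 bp
  [177,182): 5 bp
  [182,188): 6 bp
  [188,199): 11 bp
  [199,208): 9 bp
  [208,220): 12 bp
  [220,228): 8 bp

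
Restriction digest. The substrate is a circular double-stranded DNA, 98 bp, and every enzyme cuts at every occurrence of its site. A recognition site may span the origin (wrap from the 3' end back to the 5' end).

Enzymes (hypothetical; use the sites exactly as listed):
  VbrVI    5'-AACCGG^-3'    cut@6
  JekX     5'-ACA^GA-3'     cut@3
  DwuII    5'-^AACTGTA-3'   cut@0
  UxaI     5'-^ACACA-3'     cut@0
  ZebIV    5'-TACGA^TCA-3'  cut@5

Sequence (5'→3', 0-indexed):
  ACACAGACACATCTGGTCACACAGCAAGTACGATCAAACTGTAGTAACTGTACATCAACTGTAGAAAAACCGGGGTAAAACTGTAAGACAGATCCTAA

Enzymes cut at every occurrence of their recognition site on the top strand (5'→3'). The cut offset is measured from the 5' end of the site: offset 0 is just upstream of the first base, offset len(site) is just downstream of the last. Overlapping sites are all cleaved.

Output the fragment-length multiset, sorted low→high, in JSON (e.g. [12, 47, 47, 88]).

[1,3,5,5,8,9,11,12,12,15,17]

Per-enzyme occurrences:
  VbrVI AACCGG/6: at [67] ⇒ [73]
  JekX ACAGA/3: at [2, 87] ⇒ [5, 90]
  DwuII AACTGTA/0: at [36, 45, 56, 78] ⇒ [36, 45, 56, 78]
  UxaI ACACA/0: at [0, 6, 18] ⇒ [0, 6, 18]
  ZebIV TACGATCA/5: at [28] ⇒ [33]

All cut coordinates (distinct, sorted): [0, 5, 6, 18, 33, 36, 45, 56, 73, 78, 90]

Fragments:
  0→5: 5 bp
  5→6: 1 bp
  6→18: 12 bp
  18→33: 15 bp
  33→36: 3 bp
  36→45: 9 bp
  45→56: 11 bp
  56→73: 17 bp
  73→78: 5 bp
  78→90: 12 bp
  90→0 (wrap): 98-90+0 = 8 bp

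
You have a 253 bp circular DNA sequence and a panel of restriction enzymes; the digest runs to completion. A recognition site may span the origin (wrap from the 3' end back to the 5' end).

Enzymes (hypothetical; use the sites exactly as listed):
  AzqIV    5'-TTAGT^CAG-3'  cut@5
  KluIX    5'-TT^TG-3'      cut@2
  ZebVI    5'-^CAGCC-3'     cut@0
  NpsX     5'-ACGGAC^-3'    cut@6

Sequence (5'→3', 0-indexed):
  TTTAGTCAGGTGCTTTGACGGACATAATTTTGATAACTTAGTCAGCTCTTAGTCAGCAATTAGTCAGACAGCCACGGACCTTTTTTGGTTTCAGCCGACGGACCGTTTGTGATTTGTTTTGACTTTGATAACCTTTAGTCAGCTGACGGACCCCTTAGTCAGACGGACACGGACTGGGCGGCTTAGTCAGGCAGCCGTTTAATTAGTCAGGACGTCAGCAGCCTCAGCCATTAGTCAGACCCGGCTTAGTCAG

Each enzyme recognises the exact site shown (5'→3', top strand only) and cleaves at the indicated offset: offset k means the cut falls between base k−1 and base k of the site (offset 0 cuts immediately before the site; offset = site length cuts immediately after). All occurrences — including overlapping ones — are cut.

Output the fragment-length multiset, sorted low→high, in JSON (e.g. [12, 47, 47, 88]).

Per-enzyme occurrences:
  AzqIV (TTAGTCAG, off=5): starts [1, 37, 48, 59, 134, 154, 182, 202, 230, 245] → cuts [6, 42, 53, 64, 139, 159, 187, 207, 235, 250]
  KluIX (TTTG, off=2): starts [13, 28, 83, 105, 112, 117, 123] → cuts [15, 30, 85, 107, 114, 119, 125]
  ZebVI (CAGCC, off=0): starts [68, 91, 191, 218, 224] → cuts [68, 91, 191, 218, 224]
  NpsX (ACGGAC, off=6): starts [17, 73, 97, 145, 162, 168] → cuts [23, 79, 103, 151, 168, 174]

Pooled cuts: [6, 15, 23, 30, 42, 53, 64, 68, 79, 85, 91, 103, 107, 114, 119, 125, 139, 151, 159, 168, 174, 187, 191, 207, 218, 224, 235, 250]

Fragment lengths:
  6→15: 9 bp
  15→23: 8 bp
  23→30: 7 bp
  30→42: 12 bp
  42→53: 11 bp
  53→64: 11 bp
  64→68: 4 bp
  68→79: 11 bp
  79→85: 6 bp
  85→91: 6 bp
  91→103: 12 bp
  103→107: 4 bp
  107→114: 7 bp
  114→119: 5 bp
  119→125: 6 bp
  125→139: 14 bp
  139→151: 12 bp
  151→159: 8 bp
  159→168: 9 bp
  168→174: 6 bp
  174→187: 13 bp
  187→191: 4 bp
  191→207: 16 bp
  207→218: 11 bp
  218→224: 6 bp
  224→235: 11 bp
  235→250: 15 bp
  250→6 (wrap): 253-250+6 = 9 bp

[4,4,4,5,6,6,6,6,6,7,7,8,8,9,9,9,11,11,11,11,11,12,12,12,13,14,15,16]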